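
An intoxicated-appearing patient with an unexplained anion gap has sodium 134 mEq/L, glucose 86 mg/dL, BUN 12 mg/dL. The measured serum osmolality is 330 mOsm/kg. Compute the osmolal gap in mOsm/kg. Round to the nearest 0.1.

52.9 mOsm/kg

Calculated osmolality = 2·Na + glucose/18 + BUN/2.8
= 2·134 + 86/18 + 12/2.8
= 268 + 4.78 + 4.29
= 277.07 mOsm/kg ≈ 277.1 mOsm/kg
Osmolar gap = measured − calculated = 330 − 277.1 = 52.9 mOsm/kg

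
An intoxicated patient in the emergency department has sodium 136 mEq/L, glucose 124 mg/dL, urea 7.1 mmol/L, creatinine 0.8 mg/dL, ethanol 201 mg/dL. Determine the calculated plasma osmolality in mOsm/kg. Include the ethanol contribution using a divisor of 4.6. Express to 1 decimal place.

329.7 mOsm/kg

Calculated osmolality = 2·Na + glucose/18 + urea + ethanol/4.6
= 2·136 + 124/18 + 7.1 + 201/4.6
= 272 + 6.89 + 7.10 + 43.70
= 329.69 mOsm/kg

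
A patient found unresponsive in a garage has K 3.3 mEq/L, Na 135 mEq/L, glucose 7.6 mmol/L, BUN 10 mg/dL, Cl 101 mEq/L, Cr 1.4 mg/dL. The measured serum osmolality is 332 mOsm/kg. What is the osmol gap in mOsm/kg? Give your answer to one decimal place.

50.8 mOsm/kg

Calculated osmolality = 2·Na + glucose + BUN/2.8
= 2·135 + 7.6 + 10/2.8
= 270 + 7.60 + 3.57
= 281.17 mOsm/kg ≈ 281.2 mOsm/kg
Osmolar gap = measured − calculated = 332 − 281.2 = 50.8 mOsm/kg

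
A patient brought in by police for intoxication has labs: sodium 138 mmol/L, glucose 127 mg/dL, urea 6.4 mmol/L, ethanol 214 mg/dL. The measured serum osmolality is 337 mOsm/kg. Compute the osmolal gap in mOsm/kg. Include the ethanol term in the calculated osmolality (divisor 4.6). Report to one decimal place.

Calculated osmolality = 2·Na + glucose/18 + urea + ethanol/4.6
= 2·138 + 127/18 + 6.4 + 214/4.6
= 276 + 7.06 + 6.40 + 46.52
= 335.98 mOsm/kg ≈ 336.0 mOsm/kg
Osmolar gap = measured − calculated = 337 − 336.0 = 1.0 mOsm/kg

1.0 mOsm/kg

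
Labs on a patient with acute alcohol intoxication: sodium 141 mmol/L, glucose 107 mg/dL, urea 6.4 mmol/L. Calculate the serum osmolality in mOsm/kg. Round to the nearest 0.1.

294.3 mOsm/kg

Calculated osmolality = 2·Na + glucose/18 + urea
= 2·141 + 107/18 + 6.4
= 282 + 5.94 + 6.40
= 294.34 mOsm/kg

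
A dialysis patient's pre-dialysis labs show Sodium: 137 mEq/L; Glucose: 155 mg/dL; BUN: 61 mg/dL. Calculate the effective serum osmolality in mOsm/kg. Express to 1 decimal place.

Effective osmolality excludes urea (freely permeant across cell membranes):
2·Na + glucose/18
= 2·137 + 155/18
= 274 + 8.61
= 282.61 mOsm/kg

282.6 mOsm/kg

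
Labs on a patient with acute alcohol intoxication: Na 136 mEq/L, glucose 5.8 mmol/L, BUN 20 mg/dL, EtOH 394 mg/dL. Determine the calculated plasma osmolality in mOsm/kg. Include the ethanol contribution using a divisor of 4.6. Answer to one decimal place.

Calculated osmolality = 2·Na + glucose + BUN/2.8 + ethanol/4.6
= 2·136 + 5.8 + 20/2.8 + 394/4.6
= 272 + 5.80 + 7.14 + 85.65
= 370.59 mOsm/kg

370.6 mOsm/kg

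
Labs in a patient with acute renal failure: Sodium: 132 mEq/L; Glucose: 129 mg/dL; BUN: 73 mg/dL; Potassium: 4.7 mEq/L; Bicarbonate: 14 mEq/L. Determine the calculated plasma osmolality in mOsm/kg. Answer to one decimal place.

297.2 mOsm/kg

Calculated osmolality = 2·Na + glucose/18 + BUN/2.8
= 2·132 + 129/18 + 73/2.8
= 264 + 7.17 + 26.07
= 297.24 mOsm/kg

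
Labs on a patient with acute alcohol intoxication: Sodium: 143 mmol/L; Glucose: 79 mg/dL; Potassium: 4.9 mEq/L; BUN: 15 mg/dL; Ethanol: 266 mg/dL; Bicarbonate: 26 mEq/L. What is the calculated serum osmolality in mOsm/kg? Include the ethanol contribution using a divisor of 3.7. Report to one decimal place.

Calculated osmolality = 2·Na + glucose/18 + BUN/2.8 + ethanol/3.7
= 2·143 + 79/18 + 15/2.8 + 266/3.7
= 286 + 4.39 + 5.36 + 71.89
= 367.64 mOsm/kg

367.6 mOsm/kg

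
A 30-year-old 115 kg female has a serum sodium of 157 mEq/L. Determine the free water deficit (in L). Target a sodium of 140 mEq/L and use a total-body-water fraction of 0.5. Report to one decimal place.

TBW = 0.5 · 115 = 57.5 L
Free water deficit = TBW · (Na/140 − 1)
= 57.5 · (157/140 − 1)
= 57.5 · 0.1214
= 6.98 L

7.0 L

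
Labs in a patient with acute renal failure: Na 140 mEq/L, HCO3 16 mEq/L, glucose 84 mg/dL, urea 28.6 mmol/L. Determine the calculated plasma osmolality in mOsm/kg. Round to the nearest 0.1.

Calculated osmolality = 2·Na + glucose/18 + urea
= 2·140 + 84/18 + 28.6
= 280 + 4.67 + 28.60
= 313.27 mOsm/kg

313.3 mOsm/kg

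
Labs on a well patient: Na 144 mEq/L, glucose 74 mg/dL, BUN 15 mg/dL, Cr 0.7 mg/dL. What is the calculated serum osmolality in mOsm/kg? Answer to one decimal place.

Calculated osmolality = 2·Na + glucose/18 + BUN/2.8
= 2·144 + 74/18 + 15/2.8
= 288 + 4.11 + 5.36
= 297.47 mOsm/kg

297.5 mOsm/kg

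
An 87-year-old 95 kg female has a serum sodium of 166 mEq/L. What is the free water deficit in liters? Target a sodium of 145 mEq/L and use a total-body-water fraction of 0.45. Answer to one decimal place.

TBW = 0.45 · 95 = 42.75 L
Free water deficit = TBW · (Na/145 − 1)
= 42.75 · (166/145 − 1)
= 42.75 · 0.1448
= 6.19 L

6.2 L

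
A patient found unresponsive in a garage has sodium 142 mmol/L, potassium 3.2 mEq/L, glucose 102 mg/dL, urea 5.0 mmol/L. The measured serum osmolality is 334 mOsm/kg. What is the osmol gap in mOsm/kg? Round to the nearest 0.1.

Calculated osmolality = 2·Na + glucose/18 + urea
= 2·142 + 102/18 + 5
= 284 + 5.67 + 5
= 294.67 mOsm/kg ≈ 294.7 mOsm/kg
Osmolar gap = measured − calculated = 334 − 294.7 = 39.3 mOsm/kg

39.3 mOsm/kg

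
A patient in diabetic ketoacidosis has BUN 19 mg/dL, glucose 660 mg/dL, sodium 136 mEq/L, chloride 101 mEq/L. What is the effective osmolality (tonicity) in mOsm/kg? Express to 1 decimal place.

Effective osmolality excludes urea (freely permeant across cell membranes):
2·Na + glucose/18
= 2·136 + 660/18
= 272 + 36.67
= 308.67 mOsm/kg

308.7 mOsm/kg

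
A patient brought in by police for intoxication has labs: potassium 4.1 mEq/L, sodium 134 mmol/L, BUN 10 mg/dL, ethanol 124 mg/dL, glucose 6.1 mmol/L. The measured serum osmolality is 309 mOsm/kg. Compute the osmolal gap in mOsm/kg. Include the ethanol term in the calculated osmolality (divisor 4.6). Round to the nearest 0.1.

4.4 mOsm/kg

Calculated osmolality = 2·Na + glucose + BUN/2.8 + ethanol/4.6
= 2·134 + 6.1 + 10/2.8 + 124/4.6
= 268 + 6.10 + 3.57 + 26.96
= 304.63 mOsm/kg ≈ 304.6 mOsm/kg
Osmolar gap = measured − calculated = 309 − 304.6 = 4.4 mOsm/kg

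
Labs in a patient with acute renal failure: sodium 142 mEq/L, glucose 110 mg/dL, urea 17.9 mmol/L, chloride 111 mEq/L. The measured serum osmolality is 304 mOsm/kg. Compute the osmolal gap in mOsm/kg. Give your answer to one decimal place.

Calculated osmolality = 2·Na + glucose/18 + urea
= 2·142 + 110/18 + 17.9
= 284 + 6.11 + 17.90
= 308.01 mOsm/kg ≈ 308.0 mOsm/kg
Osmolar gap = measured − calculated = 304 − 308.0 = -4.0 mOsm/kg

-4.0 mOsm/kg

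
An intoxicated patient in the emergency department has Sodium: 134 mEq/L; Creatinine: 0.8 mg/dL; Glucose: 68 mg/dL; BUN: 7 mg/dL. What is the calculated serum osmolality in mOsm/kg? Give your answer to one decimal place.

274.3 mOsm/kg

Calculated osmolality = 2·Na + glucose/18 + BUN/2.8
= 2·134 + 68/18 + 7/2.8
= 268 + 3.78 + 2.50
= 274.28 mOsm/kg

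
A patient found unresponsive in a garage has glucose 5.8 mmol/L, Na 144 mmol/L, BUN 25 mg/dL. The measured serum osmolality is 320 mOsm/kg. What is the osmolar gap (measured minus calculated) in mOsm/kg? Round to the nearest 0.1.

17.3 mOsm/kg

Calculated osmolality = 2·Na + glucose + BUN/2.8
= 2·144 + 5.8 + 25/2.8
= 288 + 5.80 + 8.93
= 302.73 mOsm/kg ≈ 302.7 mOsm/kg
Osmolar gap = measured − calculated = 320 − 302.7 = 17.3 mOsm/kg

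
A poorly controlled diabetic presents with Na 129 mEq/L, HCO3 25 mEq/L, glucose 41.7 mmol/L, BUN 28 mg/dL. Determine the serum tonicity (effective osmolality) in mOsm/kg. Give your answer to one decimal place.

Effective osmolality excludes urea (freely permeant across cell membranes):
2·Na + glucose
= 2·129 + 41.7
= 258 + 41.7
= 299.7 mOsm/kg

299.7 mOsm/kg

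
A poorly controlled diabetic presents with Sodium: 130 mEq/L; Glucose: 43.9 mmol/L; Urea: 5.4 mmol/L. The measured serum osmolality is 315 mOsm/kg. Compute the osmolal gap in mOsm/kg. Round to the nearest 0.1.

Calculated osmolality = 2·Na + glucose + urea
= 2·130 + 43.9 + 5.4
= 260 + 43.90 + 5.40
= 309.3 mOsm/kg ≈ 309.3 mOsm/kg
Osmolar gap = measured − calculated = 315 − 309.3 = 5.7 mOsm/kg

5.7 mOsm/kg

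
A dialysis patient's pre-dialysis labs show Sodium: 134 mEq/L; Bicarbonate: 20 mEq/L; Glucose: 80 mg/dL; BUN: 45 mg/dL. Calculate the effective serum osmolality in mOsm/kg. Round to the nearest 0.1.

272.4 mOsm/kg

Effective osmolality excludes urea (freely permeant across cell membranes):
2·Na + glucose/18
= 2·134 + 80/18
= 268 + 4.44
= 272.44 mOsm/kg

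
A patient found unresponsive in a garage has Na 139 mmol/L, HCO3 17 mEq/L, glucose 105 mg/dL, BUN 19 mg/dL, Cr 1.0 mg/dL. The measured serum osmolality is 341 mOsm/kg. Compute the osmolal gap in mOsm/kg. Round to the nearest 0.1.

50.4 mOsm/kg

Calculated osmolality = 2·Na + glucose/18 + BUN/2.8
= 2·139 + 105/18 + 19/2.8
= 278 + 5.83 + 6.79
= 290.62 mOsm/kg ≈ 290.6 mOsm/kg
Osmolar gap = measured − calculated = 341 − 290.6 = 50.4 mOsm/kg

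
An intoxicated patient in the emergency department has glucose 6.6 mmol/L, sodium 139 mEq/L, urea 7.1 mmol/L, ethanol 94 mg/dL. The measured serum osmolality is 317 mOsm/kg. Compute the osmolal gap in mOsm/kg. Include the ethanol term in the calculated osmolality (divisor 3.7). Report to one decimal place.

-0.1 mOsm/kg

Calculated osmolality = 2·Na + glucose + urea + ethanol/3.7
= 2·139 + 6.6 + 7.1 + 94/3.7
= 278 + 6.60 + 7.10 + 25.41
= 317.11 mOsm/kg ≈ 317.1 mOsm/kg
Osmolar gap = measured − calculated = 317 − 317.1 = -0.1 mOsm/kg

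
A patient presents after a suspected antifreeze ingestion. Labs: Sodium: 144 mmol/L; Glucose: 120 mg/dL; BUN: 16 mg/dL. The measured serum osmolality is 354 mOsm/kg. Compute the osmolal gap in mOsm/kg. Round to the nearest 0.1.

53.6 mOsm/kg

Calculated osmolality = 2·Na + glucose/18 + BUN/2.8
= 2·144 + 120/18 + 16/2.8
= 288 + 6.67 + 5.71
= 300.38 mOsm/kg ≈ 300.4 mOsm/kg
Osmolar gap = measured − calculated = 354 − 300.4 = 53.6 mOsm/kg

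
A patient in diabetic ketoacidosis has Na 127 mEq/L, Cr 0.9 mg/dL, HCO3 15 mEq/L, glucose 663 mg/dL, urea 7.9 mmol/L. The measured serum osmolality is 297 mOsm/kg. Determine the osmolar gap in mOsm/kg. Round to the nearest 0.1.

-1.7 mOsm/kg

Calculated osmolality = 2·Na + glucose/18 + urea
= 2·127 + 663/18 + 7.9
= 254 + 36.83 + 7.90
= 298.73 mOsm/kg ≈ 298.7 mOsm/kg
Osmolar gap = measured − calculated = 297 − 298.7 = -1.7 mOsm/kg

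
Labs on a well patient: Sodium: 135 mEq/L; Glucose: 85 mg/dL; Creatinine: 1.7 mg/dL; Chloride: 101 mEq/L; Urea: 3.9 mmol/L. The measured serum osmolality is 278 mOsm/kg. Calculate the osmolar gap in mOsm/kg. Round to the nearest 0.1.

-0.6 mOsm/kg

Calculated osmolality = 2·Na + glucose/18 + urea
= 2·135 + 85/18 + 3.9
= 270 + 4.72 + 3.90
= 278.62 mOsm/kg ≈ 278.6 mOsm/kg
Osmolar gap = measured − calculated = 278 − 278.6 = -0.6 mOsm/kg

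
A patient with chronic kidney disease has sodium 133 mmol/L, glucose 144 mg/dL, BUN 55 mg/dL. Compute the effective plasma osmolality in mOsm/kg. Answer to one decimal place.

274.0 mOsm/kg

Effective osmolality excludes urea (freely permeant across cell membranes):
2·Na + glucose/18
= 2·133 + 144/18
= 266 + 8
= 274 mOsm/kg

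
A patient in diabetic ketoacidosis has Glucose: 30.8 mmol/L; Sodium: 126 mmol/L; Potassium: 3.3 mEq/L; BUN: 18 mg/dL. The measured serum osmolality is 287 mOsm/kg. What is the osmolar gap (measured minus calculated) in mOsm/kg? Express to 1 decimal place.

Calculated osmolality = 2·Na + glucose + BUN/2.8
= 2·126 + 30.8 + 18/2.8
= 252 + 30.80 + 6.43
= 289.23 mOsm/kg ≈ 289.2 mOsm/kg
Osmolar gap = measured − calculated = 287 − 289.2 = -2.2 mOsm/kg

-2.2 mOsm/kg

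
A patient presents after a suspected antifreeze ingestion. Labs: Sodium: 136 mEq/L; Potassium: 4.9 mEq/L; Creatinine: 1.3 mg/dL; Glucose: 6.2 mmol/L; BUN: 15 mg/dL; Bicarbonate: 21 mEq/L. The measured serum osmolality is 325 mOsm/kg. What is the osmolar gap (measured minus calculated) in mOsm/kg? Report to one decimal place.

41.4 mOsm/kg

Calculated osmolality = 2·Na + glucose + BUN/2.8
= 2·136 + 6.2 + 15/2.8
= 272 + 6.20 + 5.36
= 283.56 mOsm/kg ≈ 283.6 mOsm/kg
Osmolar gap = measured − calculated = 325 − 283.6 = 41.4 mOsm/kg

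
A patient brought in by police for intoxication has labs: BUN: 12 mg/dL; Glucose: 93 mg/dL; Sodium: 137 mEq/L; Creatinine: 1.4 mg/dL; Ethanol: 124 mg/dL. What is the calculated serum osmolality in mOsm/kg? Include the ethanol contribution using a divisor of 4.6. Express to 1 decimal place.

310.4 mOsm/kg

Calculated osmolality = 2·Na + glucose/18 + BUN/2.8 + ethanol/4.6
= 2·137 + 93/18 + 12/2.8 + 124/4.6
= 274 + 5.17 + 4.29 + 26.96
= 310.42 mOsm/kg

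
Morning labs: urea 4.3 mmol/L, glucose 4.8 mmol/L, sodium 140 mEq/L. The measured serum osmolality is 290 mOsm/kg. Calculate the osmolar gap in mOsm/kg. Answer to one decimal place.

Calculated osmolality = 2·Na + glucose + urea
= 2·140 + 4.8 + 4.3
= 280 + 4.80 + 4.30
= 289.1 mOsm/kg ≈ 289.1 mOsm/kg
Osmolar gap = measured − calculated = 290 − 289.1 = 0.9 mOsm/kg

0.9 mOsm/kg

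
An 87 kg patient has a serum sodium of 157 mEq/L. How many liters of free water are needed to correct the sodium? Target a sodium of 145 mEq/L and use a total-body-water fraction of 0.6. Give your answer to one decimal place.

TBW = 0.6 · 87 = 52.2 L
Free water deficit = TBW · (Na/145 − 1)
= 52.2 · (157/145 − 1)
= 52.2 · 0.0828
= 4.32 L

4.3 L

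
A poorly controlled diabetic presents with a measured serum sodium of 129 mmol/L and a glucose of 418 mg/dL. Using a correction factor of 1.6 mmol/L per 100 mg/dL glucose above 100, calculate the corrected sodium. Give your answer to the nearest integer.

Corrected Na = measured Na + 1.6 · (glucose − 100)/100
= 129 + 1.6 · (418 − 100)/100
= 129 + 5.1
= 134.1 mmol/L

134 mmol/L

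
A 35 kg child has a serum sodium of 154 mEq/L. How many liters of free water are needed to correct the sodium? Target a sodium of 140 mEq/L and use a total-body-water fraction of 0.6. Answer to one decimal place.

TBW = 0.6 · 35 = 21 L
Free water deficit = TBW · (Na/140 − 1)
= 21 · (154/140 − 1)
= 21 · 0.1
= 2.1 L

2.1 L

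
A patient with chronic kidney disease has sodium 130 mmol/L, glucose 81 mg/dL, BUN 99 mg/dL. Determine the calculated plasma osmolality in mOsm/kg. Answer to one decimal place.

299.9 mOsm/kg

Calculated osmolality = 2·Na + glucose/18 + BUN/2.8
= 2·130 + 81/18 + 99/2.8
= 260 + 4.50 + 35.36
= 299.86 mOsm/kg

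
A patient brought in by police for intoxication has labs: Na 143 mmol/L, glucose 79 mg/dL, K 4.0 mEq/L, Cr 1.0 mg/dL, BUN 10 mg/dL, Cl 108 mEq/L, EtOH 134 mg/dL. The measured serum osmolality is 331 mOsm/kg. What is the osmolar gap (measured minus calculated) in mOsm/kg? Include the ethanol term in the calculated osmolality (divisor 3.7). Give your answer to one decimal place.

0.8 mOsm/kg

Calculated osmolality = 2·Na + glucose/18 + BUN/2.8 + ethanol/3.7
= 2·143 + 79/18 + 10/2.8 + 134/3.7
= 286 + 4.39 + 3.57 + 36.22
= 330.18 mOsm/kg ≈ 330.2 mOsm/kg
Osmolar gap = measured − calculated = 331 − 330.2 = 0.8 mOsm/kg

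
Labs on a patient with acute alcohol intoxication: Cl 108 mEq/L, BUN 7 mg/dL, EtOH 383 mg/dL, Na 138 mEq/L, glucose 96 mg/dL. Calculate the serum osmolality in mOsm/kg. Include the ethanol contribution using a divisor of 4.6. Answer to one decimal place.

367.1 mOsm/kg

Calculated osmolality = 2·Na + glucose/18 + BUN/2.8 + ethanol/4.6
= 2·138 + 96/18 + 7/2.8 + 383/4.6
= 276 + 5.33 + 2.50 + 83.26
= 367.09 mOsm/kg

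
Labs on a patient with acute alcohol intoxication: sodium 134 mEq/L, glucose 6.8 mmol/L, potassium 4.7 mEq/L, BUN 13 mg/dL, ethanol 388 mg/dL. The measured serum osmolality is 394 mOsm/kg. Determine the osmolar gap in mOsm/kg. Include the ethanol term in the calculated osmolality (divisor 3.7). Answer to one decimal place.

Calculated osmolality = 2·Na + glucose + BUN/2.8 + ethanol/3.7
= 2·134 + 6.8 + 13/2.8 + 388/3.7
= 268 + 6.80 + 4.64 + 104.86
= 384.3 mOsm/kg ≈ 384.3 mOsm/kg
Osmolar gap = measured − calculated = 394 − 384.3 = 9.7 mOsm/kg

9.7 mOsm/kg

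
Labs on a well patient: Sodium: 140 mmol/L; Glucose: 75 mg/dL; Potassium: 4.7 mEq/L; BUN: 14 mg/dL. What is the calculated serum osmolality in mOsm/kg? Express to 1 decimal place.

Calculated osmolality = 2·Na + glucose/18 + BUN/2.8
= 2·140 + 75/18 + 14/2.8
= 280 + 4.17 + 5
= 289.17 mOsm/kg

289.2 mOsm/kg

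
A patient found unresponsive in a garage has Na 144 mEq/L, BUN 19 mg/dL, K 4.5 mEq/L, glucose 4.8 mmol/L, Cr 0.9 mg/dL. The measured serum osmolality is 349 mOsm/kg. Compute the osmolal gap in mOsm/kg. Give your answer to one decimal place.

Calculated osmolality = 2·Na + glucose + BUN/2.8
= 2·144 + 4.8 + 19/2.8
= 288 + 4.80 + 6.79
= 299.59 mOsm/kg ≈ 299.6 mOsm/kg
Osmolar gap = measured − calculated = 349 − 299.6 = 49.4 mOsm/kg

49.4 mOsm/kg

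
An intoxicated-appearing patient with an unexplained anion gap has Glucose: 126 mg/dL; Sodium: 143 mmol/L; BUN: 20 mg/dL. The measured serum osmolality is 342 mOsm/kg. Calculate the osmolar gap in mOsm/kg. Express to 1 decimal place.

41.9 mOsm/kg

Calculated osmolality = 2·Na + glucose/18 + BUN/2.8
= 2·143 + 126/18 + 20/2.8
= 286 + 7 + 7.14
= 300.14 mOsm/kg ≈ 300.1 mOsm/kg
Osmolar gap = measured − calculated = 342 − 300.1 = 41.9 mOsm/kg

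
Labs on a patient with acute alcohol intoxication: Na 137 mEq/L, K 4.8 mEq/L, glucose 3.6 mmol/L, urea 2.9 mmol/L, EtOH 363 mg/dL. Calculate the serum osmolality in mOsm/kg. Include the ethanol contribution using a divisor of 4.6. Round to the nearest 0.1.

359.4 mOsm/kg

Calculated osmolality = 2·Na + glucose + urea + ethanol/4.6
= 2·137 + 3.6 + 2.9 + 363/4.6
= 274 + 3.60 + 2.90 + 78.91
= 359.41 mOsm/kg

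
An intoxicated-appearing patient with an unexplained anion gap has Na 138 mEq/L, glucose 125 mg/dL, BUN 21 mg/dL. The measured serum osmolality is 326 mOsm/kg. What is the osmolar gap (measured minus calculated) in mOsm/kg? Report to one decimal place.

35.6 mOsm/kg

Calculated osmolality = 2·Na + glucose/18 + BUN/2.8
= 2·138 + 125/18 + 21/2.8
= 276 + 6.94 + 7.50
= 290.44 mOsm/kg ≈ 290.4 mOsm/kg
Osmolar gap = measured − calculated = 326 − 290.4 = 35.6 mOsm/kg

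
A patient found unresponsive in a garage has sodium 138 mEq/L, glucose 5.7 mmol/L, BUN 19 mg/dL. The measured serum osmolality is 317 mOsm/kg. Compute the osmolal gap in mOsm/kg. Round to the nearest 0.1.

28.5 mOsm/kg

Calculated osmolality = 2·Na + glucose + BUN/2.8
= 2·138 + 5.7 + 19/2.8
= 276 + 5.70 + 6.79
= 288.49 mOsm/kg ≈ 288.5 mOsm/kg
Osmolar gap = measured − calculated = 317 − 288.5 = 28.5 mOsm/kg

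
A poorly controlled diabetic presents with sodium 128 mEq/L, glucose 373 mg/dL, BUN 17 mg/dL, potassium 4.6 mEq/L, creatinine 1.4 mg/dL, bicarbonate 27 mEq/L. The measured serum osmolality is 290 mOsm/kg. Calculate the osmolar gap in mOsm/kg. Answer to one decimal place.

Calculated osmolality = 2·Na + glucose/18 + BUN/2.8
= 2·128 + 373/18 + 17/2.8
= 256 + 20.72 + 6.07
= 282.79 mOsm/kg ≈ 282.8 mOsm/kg
Osmolar gap = measured − calculated = 290 − 282.8 = 7.2 mOsm/kg

7.2 mOsm/kg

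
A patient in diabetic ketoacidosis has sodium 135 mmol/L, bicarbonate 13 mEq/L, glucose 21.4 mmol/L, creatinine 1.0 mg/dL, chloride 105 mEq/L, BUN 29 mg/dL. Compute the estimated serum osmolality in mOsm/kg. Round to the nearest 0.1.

301.8 mOsm/kg

Calculated osmolality = 2·Na + glucose + BUN/2.8
= 2·135 + 21.4 + 29/2.8
= 270 + 21.40 + 10.36
= 301.76 mOsm/kg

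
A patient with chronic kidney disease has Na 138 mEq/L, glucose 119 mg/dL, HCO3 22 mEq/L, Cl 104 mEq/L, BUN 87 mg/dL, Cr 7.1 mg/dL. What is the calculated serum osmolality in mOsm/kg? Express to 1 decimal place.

313.7 mOsm/kg

Calculated osmolality = 2·Na + glucose/18 + BUN/2.8
= 2·138 + 119/18 + 87/2.8
= 276 + 6.61 + 31.07
= 313.68 mOsm/kg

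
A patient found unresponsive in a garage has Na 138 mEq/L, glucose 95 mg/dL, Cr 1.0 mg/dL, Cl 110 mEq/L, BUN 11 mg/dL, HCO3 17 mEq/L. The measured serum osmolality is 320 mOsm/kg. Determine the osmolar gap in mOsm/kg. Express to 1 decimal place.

34.8 mOsm/kg

Calculated osmolality = 2·Na + glucose/18 + BUN/2.8
= 2·138 + 95/18 + 11/2.8
= 276 + 5.28 + 3.93
= 285.21 mOsm/kg ≈ 285.2 mOsm/kg
Osmolar gap = measured − calculated = 320 − 285.2 = 34.8 mOsm/kg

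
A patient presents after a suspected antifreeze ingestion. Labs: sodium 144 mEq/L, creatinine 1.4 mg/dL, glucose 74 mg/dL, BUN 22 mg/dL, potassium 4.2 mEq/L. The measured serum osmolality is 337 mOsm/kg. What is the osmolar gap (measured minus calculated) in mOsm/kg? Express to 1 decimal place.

Calculated osmolality = 2·Na + glucose/18 + BUN/2.8
= 2·144 + 74/18 + 22/2.8
= 288 + 4.11 + 7.86
= 299.97 mOsm/kg ≈ 300.0 mOsm/kg
Osmolar gap = measured − calculated = 337 − 300.0 = 37.0 mOsm/kg

37.0 mOsm/kg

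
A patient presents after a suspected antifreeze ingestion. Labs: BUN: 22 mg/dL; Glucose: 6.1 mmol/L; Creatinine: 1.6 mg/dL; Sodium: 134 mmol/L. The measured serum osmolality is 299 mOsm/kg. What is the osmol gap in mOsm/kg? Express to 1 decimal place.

Calculated osmolality = 2·Na + glucose + BUN/2.8
= 2·134 + 6.1 + 22/2.8
= 268 + 6.10 + 7.86
= 281.96 mOsm/kg ≈ 282.0 mOsm/kg
Osmolar gap = measured − calculated = 299 − 282.0 = 17.0 mOsm/kg

17.0 mOsm/kg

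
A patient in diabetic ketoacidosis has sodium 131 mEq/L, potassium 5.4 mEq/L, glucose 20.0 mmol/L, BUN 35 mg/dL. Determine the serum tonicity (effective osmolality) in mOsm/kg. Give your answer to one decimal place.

Effective osmolality excludes urea (freely permeant across cell membranes):
2·Na + glucose
= 2·131 + 20
= 262 + 20
= 282 mOsm/kg

282.0 mOsm/kg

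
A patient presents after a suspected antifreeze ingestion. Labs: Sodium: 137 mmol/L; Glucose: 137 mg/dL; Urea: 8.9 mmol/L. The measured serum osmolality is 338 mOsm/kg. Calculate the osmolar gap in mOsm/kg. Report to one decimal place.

Calculated osmolality = 2·Na + glucose/18 + urea
= 2·137 + 137/18 + 8.9
= 274 + 7.61 + 8.90
= 290.51 mOsm/kg ≈ 290.5 mOsm/kg
Osmolar gap = measured − calculated = 338 − 290.5 = 47.5 mOsm/kg

47.5 mOsm/kg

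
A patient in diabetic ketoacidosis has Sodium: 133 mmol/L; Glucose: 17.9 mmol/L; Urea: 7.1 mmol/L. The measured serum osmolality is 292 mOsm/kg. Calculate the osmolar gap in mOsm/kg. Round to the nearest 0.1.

Calculated osmolality = 2·Na + glucose + urea
= 2·133 + 17.9 + 7.1
= 266 + 17.90 + 7.10
= 291 mOsm/kg ≈ 291.0 mOsm/kg
Osmolar gap = measured − calculated = 292 − 291.0 = 1.0 mOsm/kg

1.0 mOsm/kg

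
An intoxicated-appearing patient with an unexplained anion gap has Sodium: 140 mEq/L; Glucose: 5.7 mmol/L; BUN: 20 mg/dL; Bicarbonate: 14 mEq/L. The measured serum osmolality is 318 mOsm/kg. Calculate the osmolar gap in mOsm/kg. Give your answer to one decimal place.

Calculated osmolality = 2·Na + glucose + BUN/2.8
= 2·140 + 5.7 + 20/2.8
= 280 + 5.70 + 7.14
= 292.84 mOsm/kg ≈ 292.8 mOsm/kg
Osmolar gap = measured − calculated = 318 − 292.8 = 25.2 mOsm/kg

25.2 mOsm/kg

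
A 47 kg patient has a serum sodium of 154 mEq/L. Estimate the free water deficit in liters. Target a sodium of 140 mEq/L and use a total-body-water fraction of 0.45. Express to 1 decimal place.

TBW = 0.45 · 47 = 21.15 L
Free water deficit = TBW · (Na/140 − 1)
= 21.15 · (154/140 − 1)
= 21.15 · 0.1
= 2.11 L

2.1 L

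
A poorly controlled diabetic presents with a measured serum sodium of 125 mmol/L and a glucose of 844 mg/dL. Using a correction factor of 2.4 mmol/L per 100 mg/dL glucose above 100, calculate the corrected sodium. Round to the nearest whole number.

143 mmol/L

Corrected Na = measured Na + 2.4 · (glucose − 100)/100
= 125 + 2.4 · (844 − 100)/100
= 125 + 17.9
= 142.9 mmol/L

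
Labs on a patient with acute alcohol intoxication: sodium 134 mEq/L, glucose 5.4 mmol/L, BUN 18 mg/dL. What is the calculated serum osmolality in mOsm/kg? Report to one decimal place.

Calculated osmolality = 2·Na + glucose + BUN/2.8
= 2·134 + 5.4 + 18/2.8
= 268 + 5.40 + 6.43
= 279.83 mOsm/kg

279.8 mOsm/kg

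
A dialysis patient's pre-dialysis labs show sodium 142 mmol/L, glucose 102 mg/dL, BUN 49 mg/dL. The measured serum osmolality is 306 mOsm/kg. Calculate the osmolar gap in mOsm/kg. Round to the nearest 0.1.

Calculated osmolality = 2·Na + glucose/18 + BUN/2.8
= 2·142 + 102/18 + 49/2.8
= 284 + 5.67 + 17.50
= 307.17 mOsm/kg ≈ 307.2 mOsm/kg
Osmolar gap = measured − calculated = 306 − 307.2 = -1.2 mOsm/kg

-1.2 mOsm/kg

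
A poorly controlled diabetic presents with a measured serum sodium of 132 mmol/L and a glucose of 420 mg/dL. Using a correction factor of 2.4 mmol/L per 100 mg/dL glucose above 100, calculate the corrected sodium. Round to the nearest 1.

140 mmol/L

Corrected Na = measured Na + 2.4 · (glucose − 100)/100
= 132 + 2.4 · (420 − 100)/100
= 132 + 7.7
= 139.7 mmol/L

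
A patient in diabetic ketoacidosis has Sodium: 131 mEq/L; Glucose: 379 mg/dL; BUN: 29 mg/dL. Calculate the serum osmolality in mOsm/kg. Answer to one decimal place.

Calculated osmolality = 2·Na + glucose/18 + BUN/2.8
= 2·131 + 379/18 + 29/2.8
= 262 + 21.06 + 10.36
= 293.42 mOsm/kg

293.4 mOsm/kg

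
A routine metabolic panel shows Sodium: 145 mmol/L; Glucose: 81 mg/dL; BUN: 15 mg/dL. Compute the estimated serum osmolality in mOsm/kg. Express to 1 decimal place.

299.9 mOsm/kg

Calculated osmolality = 2·Na + glucose/18 + BUN/2.8
= 2·145 + 81/18 + 15/2.8
= 290 + 4.50 + 5.36
= 299.86 mOsm/kg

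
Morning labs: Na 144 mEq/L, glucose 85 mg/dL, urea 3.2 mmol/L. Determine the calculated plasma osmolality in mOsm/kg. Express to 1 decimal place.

Calculated osmolality = 2·Na + glucose/18 + urea
= 2·144 + 85/18 + 3.2
= 288 + 4.72 + 3.20
= 295.92 mOsm/kg

295.9 mOsm/kg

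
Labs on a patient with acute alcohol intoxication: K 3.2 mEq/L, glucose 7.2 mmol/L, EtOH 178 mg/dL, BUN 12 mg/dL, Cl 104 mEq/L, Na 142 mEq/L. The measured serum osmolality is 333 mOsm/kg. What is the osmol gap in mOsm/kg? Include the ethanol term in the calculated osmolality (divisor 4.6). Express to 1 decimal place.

-1.2 mOsm/kg

Calculated osmolality = 2·Na + glucose + BUN/2.8 + ethanol/4.6
= 2·142 + 7.2 + 12/2.8 + 178/4.6
= 284 + 7.20 + 4.29 + 38.70
= 334.19 mOsm/kg ≈ 334.2 mOsm/kg
Osmolar gap = measured − calculated = 333 − 334.2 = -1.2 mOsm/kg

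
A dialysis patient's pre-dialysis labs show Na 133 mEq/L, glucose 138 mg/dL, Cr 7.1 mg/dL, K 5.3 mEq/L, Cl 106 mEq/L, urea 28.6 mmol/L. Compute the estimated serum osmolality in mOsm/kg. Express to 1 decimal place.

302.3 mOsm/kg

Calculated osmolality = 2·Na + glucose/18 + urea
= 2·133 + 138/18 + 28.6
= 266 + 7.67 + 28.60
= 302.27 mOsm/kg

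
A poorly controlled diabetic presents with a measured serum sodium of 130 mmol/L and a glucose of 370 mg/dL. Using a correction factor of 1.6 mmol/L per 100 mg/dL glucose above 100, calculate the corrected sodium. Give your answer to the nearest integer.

Corrected Na = measured Na + 1.6 · (glucose − 100)/100
= 130 + 1.6 · (370 − 100)/100
= 130 + 4.3
= 134.3 mmol/L

134 mmol/L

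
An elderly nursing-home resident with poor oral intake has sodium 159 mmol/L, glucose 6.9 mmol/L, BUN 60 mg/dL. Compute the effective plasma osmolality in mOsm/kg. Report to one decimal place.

Effective osmolality excludes urea (freely permeant across cell membranes):
2·Na + glucose
= 2·159 + 6.9
= 318 + 6.9
= 324.9 mOsm/kg

324.9 mOsm/kg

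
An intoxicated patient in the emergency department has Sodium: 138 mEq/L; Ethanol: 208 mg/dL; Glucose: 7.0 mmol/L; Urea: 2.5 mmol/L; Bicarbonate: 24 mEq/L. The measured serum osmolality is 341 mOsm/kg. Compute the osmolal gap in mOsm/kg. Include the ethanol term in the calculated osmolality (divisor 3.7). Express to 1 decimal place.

-0.7 mOsm/kg

Calculated osmolality = 2·Na + glucose + urea + ethanol/3.7
= 2·138 + 7 + 2.5 + 208/3.7
= 276 + 7 + 2.50 + 56.22
= 341.72 mOsm/kg ≈ 341.7 mOsm/kg
Osmolar gap = measured − calculated = 341 − 341.7 = -0.7 mOsm/kg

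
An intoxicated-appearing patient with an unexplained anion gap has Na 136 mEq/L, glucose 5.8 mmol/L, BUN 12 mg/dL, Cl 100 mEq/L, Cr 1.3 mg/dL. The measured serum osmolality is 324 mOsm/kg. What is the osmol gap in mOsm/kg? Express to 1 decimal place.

41.9 mOsm/kg

Calculated osmolality = 2·Na + glucose + BUN/2.8
= 2·136 + 5.8 + 12/2.8
= 272 + 5.80 + 4.29
= 282.09 mOsm/kg ≈ 282.1 mOsm/kg
Osmolar gap = measured − calculated = 324 − 282.1 = 41.9 mOsm/kg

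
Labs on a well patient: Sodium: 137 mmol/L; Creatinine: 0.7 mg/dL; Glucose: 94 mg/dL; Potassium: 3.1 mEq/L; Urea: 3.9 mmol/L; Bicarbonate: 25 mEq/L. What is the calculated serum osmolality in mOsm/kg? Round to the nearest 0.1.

283.1 mOsm/kg

Calculated osmolality = 2·Na + glucose/18 + urea
= 2·137 + 94/18 + 3.9
= 274 + 5.22 + 3.90
= 283.12 mOsm/kg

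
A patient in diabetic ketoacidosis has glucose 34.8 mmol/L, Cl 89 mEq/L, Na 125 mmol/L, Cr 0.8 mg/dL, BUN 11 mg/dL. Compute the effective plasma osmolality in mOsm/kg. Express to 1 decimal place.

Effective osmolality excludes urea (freely permeant across cell membranes):
2·Na + glucose
= 2·125 + 34.8
= 250 + 34.8
= 284.8 mOsm/kg

284.8 mOsm/kg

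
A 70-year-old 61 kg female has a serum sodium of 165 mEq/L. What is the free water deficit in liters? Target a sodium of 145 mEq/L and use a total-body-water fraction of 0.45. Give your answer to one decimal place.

3.8 L

TBW = 0.45 · 61 = 27.45 L
Free water deficit = TBW · (Na/145 − 1)
= 27.45 · (165/145 − 1)
= 27.45 · 0.1379
= 3.79 L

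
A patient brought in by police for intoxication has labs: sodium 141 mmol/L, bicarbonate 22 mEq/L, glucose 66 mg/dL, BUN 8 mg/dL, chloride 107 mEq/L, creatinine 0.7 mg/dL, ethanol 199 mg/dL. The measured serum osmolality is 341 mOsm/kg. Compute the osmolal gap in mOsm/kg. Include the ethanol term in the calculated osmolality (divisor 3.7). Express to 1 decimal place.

Calculated osmolality = 2·Na + glucose/18 + BUN/2.8 + ethanol/3.7
= 2·141 + 66/18 + 8/2.8 + 199/3.7
= 282 + 3.67 + 2.86 + 53.78
= 342.31 mOsm/kg ≈ 342.3 mOsm/kg
Osmolar gap = measured − calculated = 341 − 342.3 = -1.3 mOsm/kg

-1.3 mOsm/kg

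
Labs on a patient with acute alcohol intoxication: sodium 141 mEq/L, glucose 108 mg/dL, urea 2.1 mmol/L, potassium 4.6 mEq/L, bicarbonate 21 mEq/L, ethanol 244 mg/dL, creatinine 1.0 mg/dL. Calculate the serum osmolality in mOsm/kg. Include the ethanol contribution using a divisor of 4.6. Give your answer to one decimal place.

343.1 mOsm/kg

Calculated osmolality = 2·Na + glucose/18 + urea + ethanol/4.6
= 2·141 + 108/18 + 2.1 + 244/4.6
= 282 + 6 + 2.10 + 53.04
= 343.14 mOsm/kg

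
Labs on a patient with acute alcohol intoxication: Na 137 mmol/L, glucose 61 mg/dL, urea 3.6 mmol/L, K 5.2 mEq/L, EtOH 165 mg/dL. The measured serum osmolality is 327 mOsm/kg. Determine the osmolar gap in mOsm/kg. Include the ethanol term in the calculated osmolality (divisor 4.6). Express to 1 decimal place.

Calculated osmolality = 2·Na + glucose/18 + urea + ethanol/4.6
= 2·137 + 61/18 + 3.6 + 165/4.6
= 274 + 3.39 + 3.60 + 35.87
= 316.86 mOsm/kg ≈ 316.9 mOsm/kg
Osmolar gap = measured − calculated = 327 − 316.9 = 10.1 mOsm/kg

10.1 mOsm/kg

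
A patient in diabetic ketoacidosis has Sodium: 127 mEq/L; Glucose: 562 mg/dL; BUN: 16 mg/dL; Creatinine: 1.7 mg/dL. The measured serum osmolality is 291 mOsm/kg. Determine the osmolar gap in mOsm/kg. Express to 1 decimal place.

Calculated osmolality = 2·Na + glucose/18 + BUN/2.8
= 2·127 + 562/18 + 16/2.8
= 254 + 31.22 + 5.71
= 290.93 mOsm/kg ≈ 290.9 mOsm/kg
Osmolar gap = measured − calculated = 291 − 290.9 = 0.1 mOsm/kg

0.1 mOsm/kg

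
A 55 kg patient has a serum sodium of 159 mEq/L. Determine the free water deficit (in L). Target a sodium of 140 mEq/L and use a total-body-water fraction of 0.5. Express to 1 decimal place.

3.7 L

TBW = 0.5 · 55 = 27.5 L
Free water deficit = TBW · (Na/140 − 1)
= 27.5 · (159/140 − 1)
= 27.5 · 0.1357
= 3.73 L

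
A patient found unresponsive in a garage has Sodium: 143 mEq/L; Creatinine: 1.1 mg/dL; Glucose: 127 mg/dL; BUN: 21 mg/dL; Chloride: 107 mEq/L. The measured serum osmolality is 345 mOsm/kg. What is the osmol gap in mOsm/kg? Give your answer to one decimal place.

44.4 mOsm/kg

Calculated osmolality = 2·Na + glucose/18 + BUN/2.8
= 2·143 + 127/18 + 21/2.8
= 286 + 7.06 + 7.50
= 300.56 mOsm/kg ≈ 300.6 mOsm/kg
Osmolar gap = measured − calculated = 345 − 300.6 = 44.4 mOsm/kg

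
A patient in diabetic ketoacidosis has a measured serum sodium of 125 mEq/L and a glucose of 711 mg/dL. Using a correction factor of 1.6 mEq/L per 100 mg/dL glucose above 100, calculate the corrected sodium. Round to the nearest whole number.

Corrected Na = measured Na + 1.6 · (glucose − 100)/100
= 125 + 1.6 · (711 − 100)/100
= 125 + 9.8
= 134.8 mEq/L

135 mEq/L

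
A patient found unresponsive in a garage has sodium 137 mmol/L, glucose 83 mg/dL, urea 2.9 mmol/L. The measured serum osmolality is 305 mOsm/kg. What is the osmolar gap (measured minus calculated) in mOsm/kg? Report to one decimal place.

Calculated osmolality = 2·Na + glucose/18 + urea
= 2·137 + 83/18 + 2.9
= 274 + 4.61 + 2.90
= 281.51 mOsm/kg ≈ 281.5 mOsm/kg
Osmolar gap = measured − calculated = 305 − 281.5 = 23.5 mOsm/kg

23.5 mOsm/kg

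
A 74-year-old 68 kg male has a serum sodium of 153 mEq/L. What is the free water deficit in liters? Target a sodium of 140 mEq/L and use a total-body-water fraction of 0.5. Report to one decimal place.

3.2 L

TBW = 0.5 · 68 = 34 L
Free water deficit = TBW · (Na/140 − 1)
= 34 · (153/140 − 1)
= 34 · 0.0929
= 3.16 L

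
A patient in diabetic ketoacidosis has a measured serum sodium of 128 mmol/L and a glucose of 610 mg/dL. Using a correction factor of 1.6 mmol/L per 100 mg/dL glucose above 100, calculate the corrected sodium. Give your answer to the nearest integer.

136 mmol/L

Corrected Na = measured Na + 1.6 · (glucose − 100)/100
= 128 + 1.6 · (610 − 100)/100
= 128 + 8.2
= 136.2 mmol/L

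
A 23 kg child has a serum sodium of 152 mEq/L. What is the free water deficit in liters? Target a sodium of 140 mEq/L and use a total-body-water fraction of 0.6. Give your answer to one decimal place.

1.2 L

TBW = 0.6 · 23 = 13.8 L
Free water deficit = TBW · (Na/140 − 1)
= 13.8 · (152/140 − 1)
= 13.8 · 0.0857
= 1.18 L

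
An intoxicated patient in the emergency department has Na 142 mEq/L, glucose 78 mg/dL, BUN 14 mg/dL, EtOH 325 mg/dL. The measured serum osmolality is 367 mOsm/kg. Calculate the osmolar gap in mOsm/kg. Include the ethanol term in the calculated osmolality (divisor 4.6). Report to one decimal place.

3.0 mOsm/kg

Calculated osmolality = 2·Na + glucose/18 + BUN/2.8 + ethanol/4.6
= 2·142 + 78/18 + 14/2.8 + 325/4.6
= 284 + 4.33 + 5 + 70.65
= 363.98 mOsm/kg ≈ 364.0 mOsm/kg
Osmolar gap = measured − calculated = 367 − 364.0 = 3.0 mOsm/kg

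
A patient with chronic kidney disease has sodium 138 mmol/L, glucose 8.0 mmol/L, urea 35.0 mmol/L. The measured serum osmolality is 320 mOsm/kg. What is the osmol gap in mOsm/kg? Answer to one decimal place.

1.0 mOsm/kg

Calculated osmolality = 2·Na + glucose + urea
= 2·138 + 8 + 35
= 276 + 8 + 35
= 319 mOsm/kg ≈ 319.0 mOsm/kg
Osmolar gap = measured − calculated = 320 − 319.0 = 1.0 mOsm/kg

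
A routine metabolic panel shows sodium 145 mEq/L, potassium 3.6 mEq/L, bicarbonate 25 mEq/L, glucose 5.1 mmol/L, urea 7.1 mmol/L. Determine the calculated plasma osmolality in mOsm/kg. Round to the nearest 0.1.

302.2 mOsm/kg

Calculated osmolality = 2·Na + glucose + urea
= 2·145 + 5.1 + 7.1
= 290 + 5.10 + 7.10
= 302.2 mOsm/kg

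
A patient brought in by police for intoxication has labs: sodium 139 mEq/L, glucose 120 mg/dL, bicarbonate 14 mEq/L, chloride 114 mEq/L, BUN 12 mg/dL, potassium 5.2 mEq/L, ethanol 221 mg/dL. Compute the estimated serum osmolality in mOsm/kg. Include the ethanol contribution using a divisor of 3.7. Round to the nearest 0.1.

348.7 mOsm/kg

Calculated osmolality = 2·Na + glucose/18 + BUN/2.8 + ethanol/3.7
= 2·139 + 120/18 + 12/2.8 + 221/3.7
= 278 + 6.67 + 4.29 + 59.73
= 348.69 mOsm/kg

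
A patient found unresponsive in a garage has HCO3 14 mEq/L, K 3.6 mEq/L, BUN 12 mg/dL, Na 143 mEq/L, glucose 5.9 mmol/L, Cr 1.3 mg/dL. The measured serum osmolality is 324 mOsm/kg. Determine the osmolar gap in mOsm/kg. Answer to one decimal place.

27.8 mOsm/kg

Calculated osmolality = 2·Na + glucose + BUN/2.8
= 2·143 + 5.9 + 12/2.8
= 286 + 5.90 + 4.29
= 296.19 mOsm/kg ≈ 296.2 mOsm/kg
Osmolar gap = measured − calculated = 324 − 296.2 = 27.8 mOsm/kg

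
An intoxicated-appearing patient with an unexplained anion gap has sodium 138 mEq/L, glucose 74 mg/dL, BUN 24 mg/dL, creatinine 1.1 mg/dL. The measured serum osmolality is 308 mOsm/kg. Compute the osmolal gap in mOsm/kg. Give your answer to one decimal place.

19.3 mOsm/kg

Calculated osmolality = 2·Na + glucose/18 + BUN/2.8
= 2·138 + 74/18 + 24/2.8
= 276 + 4.11 + 8.57
= 288.68 mOsm/kg ≈ 288.7 mOsm/kg
Osmolar gap = measured − calculated = 308 − 288.7 = 19.3 mOsm/kg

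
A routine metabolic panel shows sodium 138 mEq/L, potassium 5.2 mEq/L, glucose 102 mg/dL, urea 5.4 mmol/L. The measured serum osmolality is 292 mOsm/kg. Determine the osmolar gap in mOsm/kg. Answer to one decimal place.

4.9 mOsm/kg

Calculated osmolality = 2·Na + glucose/18 + urea
= 2·138 + 102/18 + 5.4
= 276 + 5.67 + 5.40
= 287.07 mOsm/kg ≈ 287.1 mOsm/kg
Osmolar gap = measured − calculated = 292 − 287.1 = 4.9 mOsm/kg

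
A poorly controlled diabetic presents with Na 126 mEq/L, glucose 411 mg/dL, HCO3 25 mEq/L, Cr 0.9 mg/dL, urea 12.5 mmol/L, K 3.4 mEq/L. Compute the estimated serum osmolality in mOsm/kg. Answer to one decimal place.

287.3 mOsm/kg

Calculated osmolality = 2·Na + glucose/18 + urea
= 2·126 + 411/18 + 12.5
= 252 + 22.83 + 12.50
= 287.33 mOsm/kg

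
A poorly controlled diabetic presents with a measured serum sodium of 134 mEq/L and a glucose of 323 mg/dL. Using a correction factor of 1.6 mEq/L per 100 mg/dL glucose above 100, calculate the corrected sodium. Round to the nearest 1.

Corrected Na = measured Na + 1.6 · (glucose − 100)/100
= 134 + 1.6 · (323 − 100)/100
= 134 + 3.6
= 137.6 mEq/L

138 mEq/L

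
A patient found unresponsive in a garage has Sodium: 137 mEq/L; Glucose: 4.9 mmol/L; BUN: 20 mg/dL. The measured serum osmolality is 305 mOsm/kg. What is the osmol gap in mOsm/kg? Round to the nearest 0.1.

19.0 mOsm/kg

Calculated osmolality = 2·Na + glucose + BUN/2.8
= 2·137 + 4.9 + 20/2.8
= 274 + 4.90 + 7.14
= 286.04 mOsm/kg ≈ 286.0 mOsm/kg
Osmolar gap = measured − calculated = 305 − 286.0 = 19.0 mOsm/kg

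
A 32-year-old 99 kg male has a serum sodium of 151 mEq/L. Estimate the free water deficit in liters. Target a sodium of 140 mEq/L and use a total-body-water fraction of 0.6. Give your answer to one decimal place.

4.7 L

TBW = 0.6 · 99 = 59.4 L
Free water deficit = TBW · (Na/140 − 1)
= 59.4 · (151/140 − 1)
= 59.4 · 0.0786
= 4.67 L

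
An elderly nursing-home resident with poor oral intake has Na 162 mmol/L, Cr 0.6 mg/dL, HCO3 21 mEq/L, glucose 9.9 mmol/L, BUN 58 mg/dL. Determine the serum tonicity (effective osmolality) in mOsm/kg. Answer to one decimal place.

333.9 mOsm/kg

Effective osmolality excludes urea (freely permeant across cell membranes):
2·Na + glucose
= 2·162 + 9.9
= 324 + 9.9
= 333.9 mOsm/kg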